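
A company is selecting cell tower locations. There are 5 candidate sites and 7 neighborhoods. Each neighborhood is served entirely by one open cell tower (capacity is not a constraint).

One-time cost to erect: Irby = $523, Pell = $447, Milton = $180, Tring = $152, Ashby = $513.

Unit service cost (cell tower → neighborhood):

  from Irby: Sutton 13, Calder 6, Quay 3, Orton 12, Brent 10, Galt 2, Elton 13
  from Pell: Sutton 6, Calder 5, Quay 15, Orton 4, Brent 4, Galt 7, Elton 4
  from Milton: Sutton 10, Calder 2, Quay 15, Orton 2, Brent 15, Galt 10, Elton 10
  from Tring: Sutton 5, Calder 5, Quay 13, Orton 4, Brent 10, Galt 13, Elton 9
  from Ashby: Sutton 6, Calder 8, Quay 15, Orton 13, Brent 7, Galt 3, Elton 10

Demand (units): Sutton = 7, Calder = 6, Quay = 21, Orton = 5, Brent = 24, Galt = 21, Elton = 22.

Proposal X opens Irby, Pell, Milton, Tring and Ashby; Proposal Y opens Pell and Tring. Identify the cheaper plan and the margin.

Proposal Y is cheaper by 873.

Proposal X: {Irby, Pell, Milton, Tring, Ashby}: Sutton→Tring 5·7=35, Calder→Milton 2·6=12, Quay→Irby 3·21=63, Orton→Milton 2·5=10, Brent→Pell 4·24=96, Galt→Irby 2·21=42, Elton→Pell 4·22=88. Service 346; fixed 1815; total 2161.
Proposal Y: {Pell, Tring}: Sutton→Tring 5·7=35, Calder→Pell 5·6=30, Quay→Tring 13·21=273, Orton→Pell 4·5=20, Brent→Pell 4·24=96, Galt→Pell 7·21=147, Elton→Pell 4·22=88. Service 689; fixed 599; total 1288.
Difference: |2161 − 1288| = 873.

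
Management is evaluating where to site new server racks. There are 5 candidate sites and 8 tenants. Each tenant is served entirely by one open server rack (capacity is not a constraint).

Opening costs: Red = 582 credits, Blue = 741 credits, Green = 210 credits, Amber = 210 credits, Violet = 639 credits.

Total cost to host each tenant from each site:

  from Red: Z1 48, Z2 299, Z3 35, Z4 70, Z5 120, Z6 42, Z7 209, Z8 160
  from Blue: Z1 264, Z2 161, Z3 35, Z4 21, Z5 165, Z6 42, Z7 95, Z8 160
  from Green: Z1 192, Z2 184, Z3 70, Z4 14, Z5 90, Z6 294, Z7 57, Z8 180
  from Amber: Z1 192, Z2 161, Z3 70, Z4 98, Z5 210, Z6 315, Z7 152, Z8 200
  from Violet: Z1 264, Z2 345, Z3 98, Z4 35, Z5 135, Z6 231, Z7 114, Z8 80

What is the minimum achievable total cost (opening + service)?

Minimum total cost: 1291

For any fixed open set, each tenant goes to its cheapest open site; total = fixed + service.
{Green}: Z1→Green 192, Z2→Green 184, Z3→Green 70, Z4→Green 14, Z5→Green 90, Z6→Green 294, Z7→Green 57, Z8→Green 180. Service 1081; fixed 210; total 1291.
{Red, Green}: Z1→Red 48, Z2→Green 184, Z3→Red 35, Z4→Green 14, Z5→Green 90, Z6→Red 42, Z7→Green 57, Z8→Red 160. Service 630; fixed 792; total 1422.
{Green, Amber}: service 1058 + fixed 420 = 1478
{Red, Blue, Green, Amber, Violet}: service 527 + fixed 2382 = 2909
No other subset beats 1291.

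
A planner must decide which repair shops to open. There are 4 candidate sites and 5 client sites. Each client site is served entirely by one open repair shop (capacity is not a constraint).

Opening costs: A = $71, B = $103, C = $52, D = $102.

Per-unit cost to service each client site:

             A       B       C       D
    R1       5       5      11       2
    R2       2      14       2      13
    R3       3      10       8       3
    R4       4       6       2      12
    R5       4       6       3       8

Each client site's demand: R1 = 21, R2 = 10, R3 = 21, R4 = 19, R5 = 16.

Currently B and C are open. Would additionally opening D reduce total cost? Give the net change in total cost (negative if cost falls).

Current service cost with {B, C}: 379.
Adding D: each client site re-picks its cheapest; new service cost 211, saving 168.
Extra fixed cost: 102. Net change = 102 − 168 = -66.
(Totals: 534 → 468.)

Yes — net change −66 (cost falls by 66).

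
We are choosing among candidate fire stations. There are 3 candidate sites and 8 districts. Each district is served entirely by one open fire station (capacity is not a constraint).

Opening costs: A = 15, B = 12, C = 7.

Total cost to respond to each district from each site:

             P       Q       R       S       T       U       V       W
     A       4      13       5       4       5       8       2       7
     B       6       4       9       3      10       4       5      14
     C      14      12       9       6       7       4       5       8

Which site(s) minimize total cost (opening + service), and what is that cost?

For any fixed open set, each district goes to its cheapest open site; total = fixed + service.
{A, B}: P→A 4, Q→B 4, R→A 5, S→B 3, T→A 5, U→B 4, V→A 2, W→A 7. Service 34; fixed 27; total 61.
{A}: service 48 + fixed 15 = 63
{A, C}: service 43 + fixed 22 = 65
{A, B, C}: P→A 4, Q→B 4, R→A 5, S→B 3, T→A 5, U→B 4, V→A 2, W→A 7. Service 34; fixed 34; total 68.
No other subset beats 61.

Open A and B; minimum total cost 61.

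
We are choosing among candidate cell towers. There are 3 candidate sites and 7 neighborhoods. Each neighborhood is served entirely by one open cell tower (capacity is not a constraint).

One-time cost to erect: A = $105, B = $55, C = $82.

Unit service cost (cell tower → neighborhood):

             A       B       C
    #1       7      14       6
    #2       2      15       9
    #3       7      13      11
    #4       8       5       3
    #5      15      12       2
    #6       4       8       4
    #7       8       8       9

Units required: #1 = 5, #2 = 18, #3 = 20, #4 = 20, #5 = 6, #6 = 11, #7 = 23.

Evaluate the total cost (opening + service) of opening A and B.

Total cost: 771

Each neighborhood is assigned to its cheapest site among the open ones.
{A, B}: #1→A 7·5=35, #2→A 2·18=36, #3→A 7·20=140, #4→B 5·20=100, #5→B 12·6=72, #6→A 4·11=44, #7→A 8·23=184. Service 611; fixed 160; total 771.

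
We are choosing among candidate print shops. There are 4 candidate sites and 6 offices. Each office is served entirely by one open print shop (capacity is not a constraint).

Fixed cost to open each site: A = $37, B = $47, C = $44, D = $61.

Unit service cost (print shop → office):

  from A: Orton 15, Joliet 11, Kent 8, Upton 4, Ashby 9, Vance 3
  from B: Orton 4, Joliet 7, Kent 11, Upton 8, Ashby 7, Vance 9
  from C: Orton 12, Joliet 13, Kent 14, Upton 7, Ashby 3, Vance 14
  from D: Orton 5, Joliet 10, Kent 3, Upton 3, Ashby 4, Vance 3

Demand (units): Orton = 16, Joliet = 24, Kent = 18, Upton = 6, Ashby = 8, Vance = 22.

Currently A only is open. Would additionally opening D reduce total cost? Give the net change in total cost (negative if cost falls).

Yes — net change −259 (cost falls by 259).

Current service cost with {A}: 810.
Adding D: each office re-picks its cheapest; new service cost 490, saving 320.
Extra fixed cost: 61. Net change = 61 − 320 = -259.
(Totals: 847 → 588.)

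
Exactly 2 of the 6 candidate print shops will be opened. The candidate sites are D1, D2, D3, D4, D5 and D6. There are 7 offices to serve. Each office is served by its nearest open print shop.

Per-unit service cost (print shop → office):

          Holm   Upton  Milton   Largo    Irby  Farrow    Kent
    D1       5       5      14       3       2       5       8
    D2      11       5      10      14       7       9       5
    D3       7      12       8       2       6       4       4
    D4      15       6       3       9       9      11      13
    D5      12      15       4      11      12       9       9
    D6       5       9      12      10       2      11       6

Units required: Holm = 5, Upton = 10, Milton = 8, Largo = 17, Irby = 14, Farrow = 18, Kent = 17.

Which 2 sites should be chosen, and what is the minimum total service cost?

With exactly 2 open, each office uses its cheapest among the chosen.
{D1, D3}: Holm→D1 5·5=25, Upton→D1 5·10=50, Milton→D3 8·8=64, Largo→D3 2·17=34, Irby→D1 2·14=28, Farrow→D3 4·18=72, Kent→D3 4·17=68. Service cost 341.
{D3, D4}: service cost 377
{D3, D6}: service cost 381
Among all 15 size-2 choices, {D1, D3} is lowest.

Choose D1 and D3; total service cost 341.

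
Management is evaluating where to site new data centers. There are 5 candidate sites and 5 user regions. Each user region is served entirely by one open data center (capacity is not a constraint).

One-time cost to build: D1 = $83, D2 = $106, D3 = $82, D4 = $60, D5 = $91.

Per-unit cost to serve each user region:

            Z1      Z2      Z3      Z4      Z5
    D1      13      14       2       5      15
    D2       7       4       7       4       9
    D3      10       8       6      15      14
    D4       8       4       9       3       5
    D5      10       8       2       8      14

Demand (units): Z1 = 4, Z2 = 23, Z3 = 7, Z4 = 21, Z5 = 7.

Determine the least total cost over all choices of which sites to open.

For any fixed open set, each user region goes to its cheapest open site; total = fixed + service.
{D4}: Z1→D4 8·4=32, Z2→D4 4·23=92, Z3→D4 9·7=63, Z4→D4 3·21=63, Z5→D4 5·7=35. Service 285; fixed 60; total 345.
{D1, D4}: service 236 + fixed 143 = 379
{D4, D5}: service 236 + fixed 151 = 387
{D1, D2, D3, D4, D5}: Z1→D2 7·4=28, Z2→D2 4·23=92, Z3→D1 2·7=14, Z4→D4 3·21=63, Z5→D4 5·7=35. Service 232; fixed 422; total 654.
No other subset beats 345.

Minimum total cost: 345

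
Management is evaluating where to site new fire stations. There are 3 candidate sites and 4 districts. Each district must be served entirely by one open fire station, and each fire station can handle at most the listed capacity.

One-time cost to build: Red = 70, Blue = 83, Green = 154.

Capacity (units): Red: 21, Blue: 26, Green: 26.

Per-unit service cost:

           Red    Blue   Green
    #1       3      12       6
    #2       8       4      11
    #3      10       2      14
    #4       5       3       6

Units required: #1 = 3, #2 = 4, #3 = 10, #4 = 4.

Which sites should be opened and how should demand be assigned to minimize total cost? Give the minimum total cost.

Minimum total cost: 167

Open {Blue}: #1→Blue 12·3=36, #2→Blue 4·4=16, #3→Blue 2·10=20, #4→Blue 3·4=12.
Loads: Blue carries 21/26. Service 84; fixed 83; total 167.
Next best feasible plan costs 210.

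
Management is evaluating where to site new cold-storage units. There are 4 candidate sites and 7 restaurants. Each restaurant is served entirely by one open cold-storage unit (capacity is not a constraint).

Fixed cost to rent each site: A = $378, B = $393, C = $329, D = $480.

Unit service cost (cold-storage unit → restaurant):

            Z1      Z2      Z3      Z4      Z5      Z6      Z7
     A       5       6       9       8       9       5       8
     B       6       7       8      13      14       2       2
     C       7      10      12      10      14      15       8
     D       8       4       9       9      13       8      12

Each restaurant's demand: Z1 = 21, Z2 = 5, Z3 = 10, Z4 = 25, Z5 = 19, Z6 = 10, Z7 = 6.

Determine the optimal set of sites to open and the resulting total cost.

Open A only; minimum total cost 1072.

For any fixed open set, each restaurant goes to its cheapest open site; total = fixed + service.
{A}: Z1→A 5·21=105, Z2→A 6·5=30, Z3→A 9·10=90, Z4→A 8·25=200, Z5→A 9·19=171, Z6→A 5·10=50, Z7→A 8·6=48. Service 694; fixed 378; total 1072.
{B}: Z1→B 6·21=126, Z2→B 7·5=35, Z3→B 8·10=80, Z4→B 13·25=325, Z5→B 14·19=266, Z6→B 2·10=20, Z7→B 2·6=12. Service 864; fixed 393; total 1257.
{C}: service 1031 + fixed 329 = 1360
{A, B, C, D}: Z1→A 5·21=105, Z2→D 4·5=20, Z3→B 8·10=80, Z4→A 8·25=200, Z5→A 9·19=171, Z6→B 2·10=20, Z7→B 2·6=12. Service 608; fixed 1580; total 2188.
No other subset beats 1072.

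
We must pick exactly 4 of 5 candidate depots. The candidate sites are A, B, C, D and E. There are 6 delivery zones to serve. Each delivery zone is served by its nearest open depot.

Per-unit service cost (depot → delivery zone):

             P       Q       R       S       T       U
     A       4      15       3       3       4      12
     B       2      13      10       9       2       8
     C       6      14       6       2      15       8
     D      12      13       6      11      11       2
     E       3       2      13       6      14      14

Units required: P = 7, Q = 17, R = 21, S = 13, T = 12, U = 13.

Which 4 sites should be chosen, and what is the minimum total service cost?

Choose A, B, D and E; total service cost 200.

With exactly 4 open, each delivery zone uses its cheapest among the chosen.
{A, B, D, E}: P→B 2·7=14, Q→E 2·17=34, R→A 3·21=63, S→A 3·13=39, T→B 2·12=24, U→D 2·13=26. Service cost 200.
{A, C, D, E}: service cost 218
{B, C, D, E}: service cost 250
Among all 5 size-4 choices, {A, B, D, E} is lowest.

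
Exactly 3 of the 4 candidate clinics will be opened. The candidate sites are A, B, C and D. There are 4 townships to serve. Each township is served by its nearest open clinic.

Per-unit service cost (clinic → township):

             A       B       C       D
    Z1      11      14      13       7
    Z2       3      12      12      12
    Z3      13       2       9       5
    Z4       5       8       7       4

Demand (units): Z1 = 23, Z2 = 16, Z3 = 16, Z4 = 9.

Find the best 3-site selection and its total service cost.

With exactly 3 open, each township uses its cheapest among the chosen.
{A, B, D}: Z1→D 7·23=161, Z2→A 3·16=48, Z3→B 2·16=32, Z4→D 4·9=36. Service cost 277.
{A, C, D}: service cost 325
{A, B, C}: service cost 378
Among all 4 size-3 choices, {A, B, D} is lowest.

Choose A, B and D; total service cost 277.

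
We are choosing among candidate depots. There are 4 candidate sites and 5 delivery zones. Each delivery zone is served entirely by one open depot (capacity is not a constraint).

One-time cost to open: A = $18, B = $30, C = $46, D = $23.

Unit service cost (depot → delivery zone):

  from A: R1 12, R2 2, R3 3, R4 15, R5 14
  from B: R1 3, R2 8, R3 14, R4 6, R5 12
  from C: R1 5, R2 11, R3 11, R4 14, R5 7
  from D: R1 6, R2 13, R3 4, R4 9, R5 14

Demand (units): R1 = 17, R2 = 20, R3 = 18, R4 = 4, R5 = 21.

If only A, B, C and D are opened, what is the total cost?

Total cost: 433

Each delivery zone is assigned to its cheapest site among the open ones.
{A, B, C, D}: R1→B 3·17=51, R2→A 2·20=40, R3→A 3·18=54, R4→B 6·4=24, R5→C 7·21=147. Service 316; fixed 117; total 433.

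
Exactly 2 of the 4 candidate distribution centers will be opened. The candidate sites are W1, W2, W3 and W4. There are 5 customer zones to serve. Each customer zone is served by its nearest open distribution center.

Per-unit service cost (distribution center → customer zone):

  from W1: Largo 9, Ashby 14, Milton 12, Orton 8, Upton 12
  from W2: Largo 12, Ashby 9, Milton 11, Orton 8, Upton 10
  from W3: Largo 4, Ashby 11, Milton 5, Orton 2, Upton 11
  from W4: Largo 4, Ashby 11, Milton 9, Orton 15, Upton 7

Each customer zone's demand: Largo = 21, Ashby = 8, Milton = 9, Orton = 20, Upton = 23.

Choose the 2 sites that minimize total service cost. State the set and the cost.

With exactly 2 open, each customer zone uses its cheapest among the chosen.
{W3, W4}: Largo→W3 4·21=84, Ashby→W3 11·8=88, Milton→W3 5·9=45, Orton→W3 2·20=40, Upton→W4 7·23=161. Service cost 418.
{W2, W3}: service cost 471
{W1, W3}: service cost 510
Among all 6 size-2 choices, {W3, W4} is lowest.

Choose W3 and W4; total service cost 418.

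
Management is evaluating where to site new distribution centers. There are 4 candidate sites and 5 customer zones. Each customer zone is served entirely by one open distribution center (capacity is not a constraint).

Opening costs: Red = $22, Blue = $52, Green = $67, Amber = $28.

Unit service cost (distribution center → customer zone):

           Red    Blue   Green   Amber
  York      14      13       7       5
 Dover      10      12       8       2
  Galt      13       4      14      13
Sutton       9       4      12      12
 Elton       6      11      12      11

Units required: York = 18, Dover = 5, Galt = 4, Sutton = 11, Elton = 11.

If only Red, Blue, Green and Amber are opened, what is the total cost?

Each customer zone is assigned to its cheapest site among the open ones.
{Red, Blue, Green, Amber}: York→Amber 5·18=90, Dover→Amber 2·5=10, Galt→Blue 4·4=16, Sutton→Blue 4·11=44, Elton→Red 6·11=66. Service 226; fixed 169; total 395.

Total cost: 395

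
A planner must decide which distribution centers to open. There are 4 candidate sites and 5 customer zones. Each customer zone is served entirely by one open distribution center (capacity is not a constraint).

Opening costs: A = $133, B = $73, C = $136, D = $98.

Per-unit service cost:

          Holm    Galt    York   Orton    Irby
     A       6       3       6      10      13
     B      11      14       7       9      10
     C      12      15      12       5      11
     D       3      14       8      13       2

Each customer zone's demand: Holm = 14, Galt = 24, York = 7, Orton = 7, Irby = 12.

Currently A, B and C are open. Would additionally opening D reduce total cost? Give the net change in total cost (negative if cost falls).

Current service cost with {A, B, C}: 353.
Adding D: each customer zone re-picks its cheapest; new service cost 215, saving 138.
Extra fixed cost: 98. Net change = 98 − 138 = -40.
(Totals: 695 → 655.)

Yes — net change −40 (cost falls by 40).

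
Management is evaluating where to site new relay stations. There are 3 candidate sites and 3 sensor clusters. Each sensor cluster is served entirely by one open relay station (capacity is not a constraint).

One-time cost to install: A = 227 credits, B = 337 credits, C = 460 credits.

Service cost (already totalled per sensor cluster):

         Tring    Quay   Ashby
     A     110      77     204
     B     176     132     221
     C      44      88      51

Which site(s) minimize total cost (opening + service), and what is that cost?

Open A only; minimum total cost 618.

For any fixed open set, each sensor cluster goes to its cheapest open site; total = fixed + service.
{A}: Tring→A 110, Quay→A 77, Ashby→A 204. Service 391; fixed 227; total 618.
{C}: Tring→C 44, Quay→C 88, Ashby→C 51. Service 183; fixed 460; total 643.
{A, C}: Tring→C 44, Quay→A 77, Ashby→C 51. Service 172; fixed 687; total 859.
{A, B, C}: service 172 + fixed 1024 = 1196
(All 7 nonempty subsets were checked; A only is lowest.)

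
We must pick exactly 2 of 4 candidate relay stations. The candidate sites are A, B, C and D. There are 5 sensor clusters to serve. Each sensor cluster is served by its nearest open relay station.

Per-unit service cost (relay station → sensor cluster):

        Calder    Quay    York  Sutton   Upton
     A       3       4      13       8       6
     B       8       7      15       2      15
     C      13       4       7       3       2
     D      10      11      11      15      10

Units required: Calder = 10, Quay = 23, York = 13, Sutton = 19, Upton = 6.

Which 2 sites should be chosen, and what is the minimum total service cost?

With exactly 2 open, each sensor cluster uses its cheapest among the chosen.
{A, C}: Calder→A 3·10=30, Quay→A 4·23=92, York→C 7·13=91, Sutton→C 3·19=57, Upton→C 2·6=12. Service cost 282.
{B, C}: service cost 313
{C, D}: service cost 352
Among all 6 size-2 choices, {A, C} is lowest.

Choose A and C; total service cost 282.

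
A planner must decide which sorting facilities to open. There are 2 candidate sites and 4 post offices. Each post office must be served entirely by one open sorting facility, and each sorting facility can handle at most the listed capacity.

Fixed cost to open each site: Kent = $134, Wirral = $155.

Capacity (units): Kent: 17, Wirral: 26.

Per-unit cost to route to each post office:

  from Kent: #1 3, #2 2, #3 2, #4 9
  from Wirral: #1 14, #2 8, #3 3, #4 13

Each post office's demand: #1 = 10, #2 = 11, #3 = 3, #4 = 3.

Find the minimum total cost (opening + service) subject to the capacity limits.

Open {Kent, Wirral}: #1→Kent 3·10=30, #2→Wirral 8·11=88, #3→Kent 2·3=6, #4→Kent 9·3=27.
Loads: Kent carries 16/17, Wirral carries 11/26. Service 151; fixed 289; total 440.
Next best feasible plan costs 443.

Minimum total cost: 440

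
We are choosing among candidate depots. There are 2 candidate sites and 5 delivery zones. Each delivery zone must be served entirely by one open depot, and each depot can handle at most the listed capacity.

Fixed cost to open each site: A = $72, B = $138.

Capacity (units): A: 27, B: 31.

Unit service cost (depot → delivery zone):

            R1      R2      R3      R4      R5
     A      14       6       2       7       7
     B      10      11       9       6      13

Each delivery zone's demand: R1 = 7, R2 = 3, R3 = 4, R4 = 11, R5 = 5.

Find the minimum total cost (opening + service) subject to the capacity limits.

Minimum total cost: 407

Open {A, B}: R1→B 10·7=70, R2→A 6·3=18, R3→A 2·4=8, R4→B 6·11=66, R5→A 7·5=35.
Loads: A carries 12/27, B carries 18/31. Service 197; fixed 210; total 407.
Next best feasible plan costs 408.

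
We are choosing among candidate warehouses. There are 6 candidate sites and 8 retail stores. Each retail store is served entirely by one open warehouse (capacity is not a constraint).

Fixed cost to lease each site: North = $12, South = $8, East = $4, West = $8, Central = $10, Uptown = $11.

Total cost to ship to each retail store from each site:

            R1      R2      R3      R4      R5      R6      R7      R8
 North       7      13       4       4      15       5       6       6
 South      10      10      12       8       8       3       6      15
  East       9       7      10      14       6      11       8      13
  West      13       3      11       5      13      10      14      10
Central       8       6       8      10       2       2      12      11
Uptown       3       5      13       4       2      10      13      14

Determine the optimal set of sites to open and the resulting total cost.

For any fixed open set, each retail store goes to its cheapest open site; total = fixed + service.
{North, Uptown}: R1→Uptown 3, R2→Uptown 5, R3→North 4, R4→North 4, R5→Uptown 2, R6→North 5, R7→North 6, R8→North 6. Service 35; fixed 23; total 58.
{North, Central}: R1→North 7, R2→Central 6, R3→North 4, R4→North 4, R5→Central 2, R6→Central 2, R7→North 6, R8→North 6. Service 37; fixed 22; total 59.
{North, East}: service 45 + fixed 16 = 61
{North, South, East, West, Central, Uptown}: service 30 + fixed 53 = 83
No other subset beats 58.

Open North and Uptown; minimum total cost 58.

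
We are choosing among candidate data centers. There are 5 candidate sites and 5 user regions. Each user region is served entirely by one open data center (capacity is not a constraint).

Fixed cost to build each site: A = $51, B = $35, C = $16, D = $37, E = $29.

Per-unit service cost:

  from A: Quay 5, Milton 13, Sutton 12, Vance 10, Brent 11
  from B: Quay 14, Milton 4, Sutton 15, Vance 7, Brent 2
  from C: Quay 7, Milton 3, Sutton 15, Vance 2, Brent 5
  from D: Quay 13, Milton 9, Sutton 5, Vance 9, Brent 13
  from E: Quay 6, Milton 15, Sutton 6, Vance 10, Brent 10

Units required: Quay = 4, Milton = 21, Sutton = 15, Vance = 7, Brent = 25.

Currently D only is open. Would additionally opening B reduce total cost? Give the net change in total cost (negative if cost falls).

Current service cost with {D}: 704.
Adding B: each user region re-picks its cheapest; new service cost 310, saving 394.
Extra fixed cost: 35. Net change = 35 − 394 = -359.
(Totals: 741 → 382.)

Yes — net change −359 (cost falls by 359).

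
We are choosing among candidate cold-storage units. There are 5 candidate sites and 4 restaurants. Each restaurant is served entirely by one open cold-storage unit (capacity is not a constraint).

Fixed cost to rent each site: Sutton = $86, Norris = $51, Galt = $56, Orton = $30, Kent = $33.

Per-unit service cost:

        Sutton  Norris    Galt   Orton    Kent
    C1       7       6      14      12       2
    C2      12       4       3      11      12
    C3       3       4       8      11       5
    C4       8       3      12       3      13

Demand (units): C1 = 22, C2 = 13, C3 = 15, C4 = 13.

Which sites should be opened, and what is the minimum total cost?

Open Norris and Kent; minimum total cost 279.

For any fixed open set, each restaurant goes to its cheapest open site; total = fixed + service.
{Norris, Kent}: C1→Kent 2·22=44, C2→Norris 4·13=52, C3→Norris 4·15=60, C4→Norris 3·13=39. Service 195; fixed 84; total 279.
{Norris, Orton, Kent}: service 195 + fixed 114 = 309
{Galt, Orton, Kent}: service 197 + fixed 119 = 316
{Sutton, Norris, Galt, Orton, Kent}: C1→Kent 2·22=44, C2→Galt 3·13=39, C3→Sutton 3·15=45, C4→Norris 3·13=39. Service 167; fixed 256; total 423.
No other subset beats 279.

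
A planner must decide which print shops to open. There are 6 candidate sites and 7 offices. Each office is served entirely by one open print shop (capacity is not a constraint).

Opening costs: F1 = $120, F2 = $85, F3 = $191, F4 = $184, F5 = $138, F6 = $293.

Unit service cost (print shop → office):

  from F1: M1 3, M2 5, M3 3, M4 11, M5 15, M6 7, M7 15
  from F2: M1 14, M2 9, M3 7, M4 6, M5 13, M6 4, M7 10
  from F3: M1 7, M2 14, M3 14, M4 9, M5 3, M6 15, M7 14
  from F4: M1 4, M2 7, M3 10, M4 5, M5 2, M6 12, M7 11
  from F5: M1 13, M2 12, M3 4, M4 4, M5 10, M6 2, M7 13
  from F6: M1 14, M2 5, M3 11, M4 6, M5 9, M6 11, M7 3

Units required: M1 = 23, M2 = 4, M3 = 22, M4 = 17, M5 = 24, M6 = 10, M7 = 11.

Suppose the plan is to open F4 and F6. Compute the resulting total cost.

Total cost: 1085

Each office is assigned to its cheapest site among the open ones.
{F4, F6}: M1→F4 4·23=92, M2→F6 5·4=20, M3→F4 10·22=220, M4→F4 5·17=85, M5→F4 2·24=48, M6→F6 11·10=110, M7→F6 3·11=33. Service 608; fixed 477; total 1085.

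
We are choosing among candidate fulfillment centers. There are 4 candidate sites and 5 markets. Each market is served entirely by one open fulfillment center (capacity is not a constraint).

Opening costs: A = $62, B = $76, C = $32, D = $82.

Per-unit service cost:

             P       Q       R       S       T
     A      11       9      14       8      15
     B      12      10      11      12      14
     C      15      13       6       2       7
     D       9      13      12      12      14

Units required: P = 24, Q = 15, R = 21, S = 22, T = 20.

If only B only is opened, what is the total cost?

Total cost: 1289

Each market is assigned to its cheapest site among the open ones.
{B}: P→B 12·24=288, Q→B 10·15=150, R→B 11·21=231, S→B 12·22=264, T→B 14·20=280. Service 1213; fixed 76; total 1289.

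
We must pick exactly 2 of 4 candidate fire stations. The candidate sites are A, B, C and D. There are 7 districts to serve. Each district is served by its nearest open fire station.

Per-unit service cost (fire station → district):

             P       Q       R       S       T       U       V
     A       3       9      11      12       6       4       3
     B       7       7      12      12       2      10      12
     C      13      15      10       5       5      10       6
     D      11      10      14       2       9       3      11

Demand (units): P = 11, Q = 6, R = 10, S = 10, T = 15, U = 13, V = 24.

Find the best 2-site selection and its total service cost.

Choose A and D; total service cost 418.

With exactly 2 open, each district uses its cheapest among the chosen.
{A, D}: P→A 3·11=33, Q→A 9·6=54, R→A 11·10=110, S→D 2·10=20, T→A 6·15=90, U→D 3·13=39, V→A 3·24=72. Service cost 418.
{A, C}: service cost 436
{A, B}: service cost 459
Among all 6 size-2 choices, {A, D} is lowest.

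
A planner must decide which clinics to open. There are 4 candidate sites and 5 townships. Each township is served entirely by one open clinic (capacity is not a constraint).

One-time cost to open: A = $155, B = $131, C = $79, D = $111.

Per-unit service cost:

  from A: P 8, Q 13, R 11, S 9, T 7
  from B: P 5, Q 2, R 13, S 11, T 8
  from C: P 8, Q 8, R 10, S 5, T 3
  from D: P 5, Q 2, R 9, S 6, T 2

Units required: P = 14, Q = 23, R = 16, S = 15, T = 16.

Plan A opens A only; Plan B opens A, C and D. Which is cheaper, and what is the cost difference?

Plan A: {A}: P→A 8·14=112, Q→A 13·23=299, R→A 11·16=176, S→A 9·15=135, T→A 7·16=112. Service 834; fixed 155; total 989.
Plan B: {A, C, D}: P→D 5·14=70, Q→D 2·23=46, R→D 9·16=144, S→C 5·15=75, T→D 2·16=32. Service 367; fixed 345; total 712.
Difference: |989 − 712| = 277.

Plan B is cheaper by 277.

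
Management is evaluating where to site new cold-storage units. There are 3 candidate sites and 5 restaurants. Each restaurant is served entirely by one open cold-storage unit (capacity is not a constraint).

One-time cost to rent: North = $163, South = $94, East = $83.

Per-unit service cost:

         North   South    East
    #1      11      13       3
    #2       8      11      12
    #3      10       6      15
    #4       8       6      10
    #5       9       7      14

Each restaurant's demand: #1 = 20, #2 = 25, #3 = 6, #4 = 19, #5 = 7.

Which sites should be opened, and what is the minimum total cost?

For any fixed open set, each restaurant goes to its cheapest open site; total = fixed + service.
{South, East}: #1→East 3·20=60, #2→South 11·25=275, #3→South 6·6=36, #4→South 6·19=114, #5→South 7·7=49. Service 534; fixed 177; total 711.
{North, East}: service 535 + fixed 246 = 781
{North, South, East}: service 459 + fixed 340 = 799
{East}: #1→East 3·20=60, #2→East 12·25=300, #3→East 15·6=90, #4→East 10·19=190, #5→East 14·7=98. Service 738; fixed 83; total 821.
No other subset beats 711.

Open South and East; minimum total cost 711.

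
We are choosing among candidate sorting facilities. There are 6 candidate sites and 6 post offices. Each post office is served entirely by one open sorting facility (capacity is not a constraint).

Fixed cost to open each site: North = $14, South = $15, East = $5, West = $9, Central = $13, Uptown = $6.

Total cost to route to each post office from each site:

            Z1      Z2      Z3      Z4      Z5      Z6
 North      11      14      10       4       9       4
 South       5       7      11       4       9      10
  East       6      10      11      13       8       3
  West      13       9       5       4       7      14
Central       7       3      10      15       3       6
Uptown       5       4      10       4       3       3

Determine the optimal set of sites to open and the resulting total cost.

Open Uptown only; minimum total cost 35.

For any fixed open set, each post office goes to its cheapest open site; total = fixed + service.
{Uptown}: Z1→Uptown 5, Z2→Uptown 4, Z3→Uptown 10, Z4→Uptown 4, Z5→Uptown 3, Z6→Uptown 3. Service 29; fixed 6; total 35.
{West, Uptown}: service 24 + fixed 15 = 39
{East, Uptown}: Z1→Uptown 5, Z2→Uptown 4, Z3→Uptown 10, Z4→Uptown 4, Z5→Uptown 3, Z6→East 3. Service 29; fixed 11; total 40.
{North, South, East, West, Central, Uptown}: service 23 + fixed 62 = 85
No other subset beats 35.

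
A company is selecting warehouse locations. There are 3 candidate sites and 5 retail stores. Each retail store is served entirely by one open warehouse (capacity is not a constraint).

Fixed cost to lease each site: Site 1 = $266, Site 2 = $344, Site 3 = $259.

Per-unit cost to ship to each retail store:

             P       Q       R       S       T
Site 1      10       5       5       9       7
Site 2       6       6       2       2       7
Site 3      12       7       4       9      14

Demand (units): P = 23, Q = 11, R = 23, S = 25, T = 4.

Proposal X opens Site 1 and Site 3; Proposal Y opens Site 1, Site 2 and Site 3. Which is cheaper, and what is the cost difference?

Proposal X: {Site 1, Site 3}: P→Site 1 10·23=230, Q→Site 1 5·11=55, R→Site 3 4·23=92, S→Site 1 9·25=225, T→Site 1 7·4=28. Service 630; fixed 525; total 1155.
Proposal Y: {Site 1, Site 2, Site 3}: P→Site 2 6·23=138, Q→Site 1 5·11=55, R→Site 2 2·23=46, S→Site 2 2·25=50, T→Site 1 7·4=28. Service 317; fixed 869; total 1186.
Difference: |1155 − 1186| = 31.

Proposal X is cheaper by 31.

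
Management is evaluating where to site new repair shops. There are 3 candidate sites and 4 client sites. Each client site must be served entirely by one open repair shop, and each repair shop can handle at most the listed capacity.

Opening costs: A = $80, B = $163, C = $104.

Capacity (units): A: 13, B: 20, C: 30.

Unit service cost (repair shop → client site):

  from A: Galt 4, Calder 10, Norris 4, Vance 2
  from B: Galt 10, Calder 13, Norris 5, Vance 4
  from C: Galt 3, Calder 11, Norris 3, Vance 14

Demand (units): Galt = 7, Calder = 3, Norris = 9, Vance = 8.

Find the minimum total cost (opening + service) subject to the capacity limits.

Minimum total cost: 278

Open {A, C}: Galt→C 3·7=21, Calder→A 10·3=30, Norris→C 3·9=27, Vance→A 2·8=16.
Loads: A carries 11/13, C carries 16/30. Service 94; fixed 184; total 278.
Next best feasible plan costs 281.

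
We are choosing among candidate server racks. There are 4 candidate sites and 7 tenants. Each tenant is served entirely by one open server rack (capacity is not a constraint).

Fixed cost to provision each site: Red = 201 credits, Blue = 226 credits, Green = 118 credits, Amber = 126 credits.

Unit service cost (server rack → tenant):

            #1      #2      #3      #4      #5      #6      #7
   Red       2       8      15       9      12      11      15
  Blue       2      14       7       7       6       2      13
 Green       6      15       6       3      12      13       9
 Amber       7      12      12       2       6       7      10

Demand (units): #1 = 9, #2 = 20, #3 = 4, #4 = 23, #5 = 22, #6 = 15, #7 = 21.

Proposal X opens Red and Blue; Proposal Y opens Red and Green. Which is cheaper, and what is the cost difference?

Proposal Y is cheaper by 21.

Proposal X: {Red, Blue}: #1→Red 2·9=18, #2→Red 8·20=160, #3→Blue 7·4=28, #4→Blue 7·23=161, #5→Blue 6·22=132, #6→Blue 2·15=30, #7→Blue 13·21=273. Service 802; fixed 427; total 1229.
Proposal Y: {Red, Green}: #1→Red 2·9=18, #2→Red 8·20=160, #3→Green 6·4=24, #4→Green 3·23=69, #5→Red 12·22=264, #6→Red 11·15=165, #7→Green 9·21=189. Service 889; fixed 319; total 1208.
Difference: |1229 − 1208| = 21.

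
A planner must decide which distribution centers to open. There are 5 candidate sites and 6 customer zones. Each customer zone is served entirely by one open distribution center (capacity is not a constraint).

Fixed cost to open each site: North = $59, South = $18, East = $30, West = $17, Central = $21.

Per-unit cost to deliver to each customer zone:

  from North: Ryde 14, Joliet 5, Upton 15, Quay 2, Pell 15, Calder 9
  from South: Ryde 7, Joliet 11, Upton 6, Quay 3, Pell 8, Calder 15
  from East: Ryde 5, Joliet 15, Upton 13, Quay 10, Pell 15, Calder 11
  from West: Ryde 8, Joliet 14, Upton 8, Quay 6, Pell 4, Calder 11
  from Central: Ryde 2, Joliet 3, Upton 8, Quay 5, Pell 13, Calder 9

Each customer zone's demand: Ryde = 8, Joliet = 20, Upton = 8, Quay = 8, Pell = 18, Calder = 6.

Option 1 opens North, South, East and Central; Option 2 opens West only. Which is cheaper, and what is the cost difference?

Option 1: {North, South, East, Central}: Ryde→Central 2·8=16, Joliet→Central 3·20=60, Upton→South 6·8=48, Quay→North 2·8=16, Pell→South 8·18=144, Calder→North 9·6=54. Service 338; fixed 128; total 466.
Option 2: {West}: Ryde→West 8·8=64, Joliet→West 14·20=280, Upton→West 8·8=64, Quay→West 6·8=48, Pell→West 4·18=72, Calder→West 11·6=66. Service 594; fixed 17; total 611.
Difference: |466 − 611| = 145.

Option 1 is cheaper by 145.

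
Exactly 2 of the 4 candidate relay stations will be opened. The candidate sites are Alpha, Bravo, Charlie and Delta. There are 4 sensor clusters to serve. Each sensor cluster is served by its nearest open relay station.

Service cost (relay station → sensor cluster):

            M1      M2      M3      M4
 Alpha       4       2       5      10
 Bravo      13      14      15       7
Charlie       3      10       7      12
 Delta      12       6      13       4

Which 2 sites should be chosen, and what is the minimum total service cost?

Choose Alpha and Delta; total service cost 15.

With exactly 2 open, each sensor cluster uses its cheapest among the chosen.
{Alpha, Delta}: M1→Alpha 4, M2→Alpha 2, M3→Alpha 5, M4→Delta 4. Service cost 15.
{Alpha, Bravo}: service cost 18
{Alpha, Charlie}: service cost 20
Among all 6 size-2 choices, {Alpha, Delta} is lowest.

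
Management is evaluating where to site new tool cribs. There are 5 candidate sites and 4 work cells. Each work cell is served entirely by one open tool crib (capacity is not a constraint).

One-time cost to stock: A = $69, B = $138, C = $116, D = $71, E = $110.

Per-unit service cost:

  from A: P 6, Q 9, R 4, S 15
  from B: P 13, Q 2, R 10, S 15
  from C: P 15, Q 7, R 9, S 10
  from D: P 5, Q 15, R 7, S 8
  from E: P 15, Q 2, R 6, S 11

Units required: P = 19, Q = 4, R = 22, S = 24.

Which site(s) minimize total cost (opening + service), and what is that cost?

Open A and D; minimum total cost 551.

For any fixed open set, each work cell goes to its cheapest open site; total = fixed + service.
{A, D}: P→D 5·19=95, Q→A 9·4=36, R→A 4·22=88, S→D 8·24=192. Service 411; fixed 140; total 551.
{D}: service 501 + fixed 71 = 572
{D, E}: service 427 + fixed 181 = 608
{A, B, C, D, E}: service 383 + fixed 504 = 887
No other subset beats 551.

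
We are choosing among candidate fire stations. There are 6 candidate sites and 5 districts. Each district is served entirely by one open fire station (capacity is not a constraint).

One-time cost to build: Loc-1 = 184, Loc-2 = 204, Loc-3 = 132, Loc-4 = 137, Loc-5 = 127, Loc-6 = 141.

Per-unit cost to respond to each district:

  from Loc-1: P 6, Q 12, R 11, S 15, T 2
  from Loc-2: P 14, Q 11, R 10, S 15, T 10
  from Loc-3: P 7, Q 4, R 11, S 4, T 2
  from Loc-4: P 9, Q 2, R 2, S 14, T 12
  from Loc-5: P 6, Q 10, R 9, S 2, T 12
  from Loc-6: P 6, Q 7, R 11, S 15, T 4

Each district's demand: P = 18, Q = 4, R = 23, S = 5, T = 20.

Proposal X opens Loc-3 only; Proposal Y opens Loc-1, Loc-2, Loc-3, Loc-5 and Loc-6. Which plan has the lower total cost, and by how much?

Proposal X is cheaper by 582.

Proposal X: {Loc-3}: P→Loc-3 7·18=126, Q→Loc-3 4·4=16, R→Loc-3 11·23=253, S→Loc-3 4·5=20, T→Loc-3 2·20=40. Service 455; fixed 132; total 587.
Proposal Y: {Loc-1, Loc-2, Loc-3, Loc-5, Loc-6}: P→Loc-1 6·18=108, Q→Loc-3 4·4=16, R→Loc-5 9·23=207, S→Loc-5 2·5=10, T→Loc-1 2·20=40. Service 381; fixed 788; total 1169.
Difference: |587 − 1169| = 582.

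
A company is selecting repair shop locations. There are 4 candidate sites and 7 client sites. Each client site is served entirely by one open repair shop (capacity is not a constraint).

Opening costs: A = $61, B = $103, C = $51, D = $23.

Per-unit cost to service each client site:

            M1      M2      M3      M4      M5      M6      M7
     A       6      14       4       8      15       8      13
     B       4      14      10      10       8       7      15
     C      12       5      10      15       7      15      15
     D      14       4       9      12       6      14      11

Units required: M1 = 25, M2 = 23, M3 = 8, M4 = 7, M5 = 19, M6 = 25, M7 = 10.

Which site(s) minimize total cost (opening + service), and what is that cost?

Open A and D; minimum total cost 838.

For any fixed open set, each client site goes to its cheapest open site; total = fixed + service.
{A, D}: M1→A 6·25=150, M2→D 4·23=92, M3→A 4·8=32, M4→A 8·7=56, M5→D 6·19=114, M6→A 8·25=200, M7→D 11·10=110. Service 754; fixed 84; total 838.
{B, D}: service 733 + fixed 126 = 859
{A, B, D}: M1→B 4·25=100, M2→D 4·23=92, M3→A 4·8=32, M4→A 8·7=56, M5→D 6·19=114, M6→B 7·25=175, M7→D 11·10=110. Service 679; fixed 187; total 866.
{A, B, C, D}: service 679 + fixed 238 = 917
No other subset beats 838.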